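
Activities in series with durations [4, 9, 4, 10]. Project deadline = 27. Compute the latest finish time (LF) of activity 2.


LF(activity 2) = deadline - sum of successor durations
Successors: activities 3 through 4 with durations [4, 10]
Sum of successor durations = 14
LF = 27 - 14 = 13

13


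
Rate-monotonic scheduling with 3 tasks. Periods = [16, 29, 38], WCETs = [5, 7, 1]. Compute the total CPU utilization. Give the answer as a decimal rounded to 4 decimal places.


Compute individual utilizations (exact fractions):
  Task 1: C/T = 5/16 (approx. 0.3125)
  Task 2: C/T = 7/29 (approx. 0.2414)
  Task 3: C/T = 1/38 (approx. 0.0263)
Total utilization U = 5/16 + 7/29 + 1/38 = 5115/8816
Rounded to 4 decimal places: U = 0.5802
RM (Liu & Layland) bound for 3 tasks = 0.779763; compare with U = 5115/8816 (approx. 0.580195)
U <= bound, so schedulable by RM sufficient condition.

0.5802


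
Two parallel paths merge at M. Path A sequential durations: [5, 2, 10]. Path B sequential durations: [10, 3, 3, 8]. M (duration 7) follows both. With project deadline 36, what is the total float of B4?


Forward pass: ES(B4) = sum of predecessors on chain B = 16
EF = ES + duration = 16 + 8 = 24
Backward pass: LF(M) = deadline = 36; LS(M) = 36 - 7 = 29
LF(B4) = LS(M) - sum(successors on chain B) = 29 - 0 = 29
LS = LF - duration = 29 - 8 = 21
Total float = LS - ES = 21 - 16 = 5

5


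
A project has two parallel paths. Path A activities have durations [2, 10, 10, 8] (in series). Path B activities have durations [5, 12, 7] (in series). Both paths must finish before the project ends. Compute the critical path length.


Path A total = 2 + 10 + 10 + 8 = 30
Path B total = 5 + 12 + 7 = 24
Critical path = longest path = max(30, 24) = 30

30


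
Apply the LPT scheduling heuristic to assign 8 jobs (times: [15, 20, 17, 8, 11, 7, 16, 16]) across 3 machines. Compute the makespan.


Sort jobs in decreasing order (LPT): [20, 17, 16, 16, 15, 11, 8, 7]
Assign each job to the least loaded machine:
  Machine 1: jobs [20, 11, 8], load = 39
  Machine 2: jobs [17, 15, 7], load = 39
  Machine 3: jobs [16, 16], load = 32
Makespan = max load = 39

39


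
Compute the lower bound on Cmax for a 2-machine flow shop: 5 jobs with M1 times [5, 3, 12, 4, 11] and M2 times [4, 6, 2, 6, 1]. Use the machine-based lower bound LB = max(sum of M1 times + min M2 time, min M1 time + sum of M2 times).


LB1 = sum(M1 times) + min(M2 times) = 35 + 1 = 36
LB2 = min(M1 times) + sum(M2 times) = 3 + 19 = 22
Lower bound = max(LB1, LB2) = max(36, 22) = 36

36


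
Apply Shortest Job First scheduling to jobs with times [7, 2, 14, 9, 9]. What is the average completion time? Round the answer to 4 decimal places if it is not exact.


SJF order (ascending): [2, 7, 9, 9, 14]
Completion times:
  Job 1: burst=2, C=2
  Job 2: burst=7, C=9
  Job 3: burst=9, C=18
  Job 4: burst=9, C=27
  Job 5: burst=14, C=41
Average completion = 97/5 = 19.4

19.4


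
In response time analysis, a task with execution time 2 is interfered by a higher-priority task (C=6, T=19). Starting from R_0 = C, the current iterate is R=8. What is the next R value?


R_next = C + ceil(R_prev / T_hp) * C_hp
ceil(8 / 19) = ceil(0.4211) = 1
Interference = 1 * 6 = 6
R_next = 2 + 6 = 8
R_next = R_prev, so the iteration has converged (response time = 8).

8


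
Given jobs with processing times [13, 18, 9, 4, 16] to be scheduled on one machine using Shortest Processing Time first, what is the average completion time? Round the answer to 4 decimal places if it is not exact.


Sort jobs by processing time (SPT order): [4, 9, 13, 16, 18]
Compute completion times sequentially:
  Job 1: processing = 4, completes at 4
  Job 2: processing = 9, completes at 13
  Job 3: processing = 13, completes at 26
  Job 4: processing = 16, completes at 42
  Job 5: processing = 18, completes at 60
Sum of completion times = 145
Average completion time = 145/5 = 29.0

29.0


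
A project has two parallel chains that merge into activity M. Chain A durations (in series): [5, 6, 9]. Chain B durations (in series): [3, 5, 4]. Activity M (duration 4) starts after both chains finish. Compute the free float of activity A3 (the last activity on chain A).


ES(A3) = sum of predecessors on chain A = 11
EF(A3) = ES + duration = 11 + 9 = 20
Successor of A3 is M. ES(M) = max(sum(A), sum(B)) = max(20, 12) = 20
Free float = ES(successor) - EF(current) = 20 - 20 = 0

0


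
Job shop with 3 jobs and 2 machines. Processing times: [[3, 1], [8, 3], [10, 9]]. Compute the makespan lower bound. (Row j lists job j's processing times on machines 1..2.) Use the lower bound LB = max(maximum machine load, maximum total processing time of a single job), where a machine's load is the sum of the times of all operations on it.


Machine loads:
  Machine 1: 3 + 8 + 10 = 21
  Machine 2: 1 + 3 + 9 = 13
Max machine load = 21
Job totals:
  Job 1: 4
  Job 2: 11
  Job 3: 19
Max job total = 19
Lower bound = max(21, 19) = 21

21


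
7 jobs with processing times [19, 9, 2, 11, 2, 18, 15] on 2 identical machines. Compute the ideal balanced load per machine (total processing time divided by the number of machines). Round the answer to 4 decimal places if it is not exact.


Total processing time = 19 + 9 + 2 + 11 + 2 + 18 + 15 = 76
Number of machines = 2
Ideal balanced load = 76 / 2 = 38.0

38.0


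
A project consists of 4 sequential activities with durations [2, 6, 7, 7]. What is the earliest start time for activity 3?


Activity 3 starts after activities 1 through 2 complete.
Predecessor durations: [2, 6]
ES = 2 + 6 = 8

8


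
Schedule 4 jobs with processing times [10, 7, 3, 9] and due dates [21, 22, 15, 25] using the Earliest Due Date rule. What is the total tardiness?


Sort by due date (EDD order): [(3, 15), (10, 21), (7, 22), (9, 25)]
Compute completion times and tardiness:
  Job 1: p=3, d=15, C=3, tardiness=max(0,3-15)=0
  Job 2: p=10, d=21, C=13, tardiness=max(0,13-21)=0
  Job 3: p=7, d=22, C=20, tardiness=max(0,20-22)=0
  Job 4: p=9, d=25, C=29, tardiness=max(0,29-25)=4
Total tardiness = 4

4


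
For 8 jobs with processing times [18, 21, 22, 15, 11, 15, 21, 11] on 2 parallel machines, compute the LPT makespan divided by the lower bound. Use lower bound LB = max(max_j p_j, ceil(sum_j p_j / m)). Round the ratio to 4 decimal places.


LPT order: [22, 21, 21, 18, 15, 15, 11, 11]
Machine loads after assignment: [66, 68]
LPT makespan = 68
Lower bound = max(max_job, ceil(total/2)) = max(22, 67) = 67
Ratio = 68 / 67 = 1.0149

1.0149


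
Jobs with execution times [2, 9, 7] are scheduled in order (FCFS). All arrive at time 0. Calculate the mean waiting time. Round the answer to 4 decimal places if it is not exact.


FCFS order (as given): [2, 9, 7]
Waiting times:
  Job 1: wait = 0
  Job 2: wait = 2
  Job 3: wait = 11
Sum of waiting times = 13
Average waiting time = 13/3 = 4.3333

4.3333


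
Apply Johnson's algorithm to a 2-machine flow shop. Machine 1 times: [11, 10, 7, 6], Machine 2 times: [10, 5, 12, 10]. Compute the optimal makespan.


Apply Johnson's rule:
  Group 1 (a <= b): [(4, 6, 10), (3, 7, 12)]
  Group 2 (a > b): [(1, 11, 10), (2, 10, 5)]
Optimal job order: [4, 3, 1, 2]
Schedule:
  Job 4: M1 done at 6, M2 done at 16
  Job 3: M1 done at 13, M2 done at 28
  Job 1: M1 done at 24, M2 done at 38
  Job 2: M1 done at 34, M2 done at 43
Makespan = 43

43


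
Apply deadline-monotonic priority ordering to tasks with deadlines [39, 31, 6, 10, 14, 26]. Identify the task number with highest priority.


Sort tasks by relative deadline (ascending):
  Task 3: deadline = 6
  Task 4: deadline = 10
  Task 5: deadline = 14
  Task 6: deadline = 26
  Task 2: deadline = 31
  Task 1: deadline = 39
Priority order (highest first): [3, 4, 5, 6, 2, 1]
Highest priority task = 3

3


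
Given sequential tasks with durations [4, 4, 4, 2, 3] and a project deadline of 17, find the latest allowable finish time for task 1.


LF(activity 1) = deadline - sum of successor durations
Successors: activities 2 through 5 with durations [4, 4, 2, 3]
Sum of successor durations = 13
LF = 17 - 13 = 4

4


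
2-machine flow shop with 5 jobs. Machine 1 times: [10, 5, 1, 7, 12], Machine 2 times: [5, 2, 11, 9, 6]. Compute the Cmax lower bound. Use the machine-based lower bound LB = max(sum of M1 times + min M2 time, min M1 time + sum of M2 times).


LB1 = sum(M1 times) + min(M2 times) = 35 + 2 = 37
LB2 = min(M1 times) + sum(M2 times) = 1 + 33 = 34
Lower bound = max(LB1, LB2) = max(37, 34) = 37

37


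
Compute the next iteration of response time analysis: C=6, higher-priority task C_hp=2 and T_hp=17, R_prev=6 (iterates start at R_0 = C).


R_next = C + ceil(R_prev / T_hp) * C_hp
ceil(6 / 17) = ceil(0.3529) = 1
Interference = 1 * 2 = 2
R_next = 6 + 2 = 8

8


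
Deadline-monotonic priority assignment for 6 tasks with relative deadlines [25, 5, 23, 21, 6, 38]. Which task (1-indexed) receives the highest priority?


Sort tasks by relative deadline (ascending):
  Task 2: deadline = 5
  Task 5: deadline = 6
  Task 4: deadline = 21
  Task 3: deadline = 23
  Task 1: deadline = 25
  Task 6: deadline = 38
Priority order (highest first): [2, 5, 4, 3, 1, 6]
Highest priority task = 2

2


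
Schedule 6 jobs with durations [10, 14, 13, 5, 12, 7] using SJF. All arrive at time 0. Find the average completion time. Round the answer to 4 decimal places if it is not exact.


SJF order (ascending): [5, 7, 10, 12, 13, 14]
Completion times:
  Job 1: burst=5, C=5
  Job 2: burst=7, C=12
  Job 3: burst=10, C=22
  Job 4: burst=12, C=34
  Job 5: burst=13, C=47
  Job 6: burst=14, C=61
Average completion = 181/6 = 30.1667

30.1667


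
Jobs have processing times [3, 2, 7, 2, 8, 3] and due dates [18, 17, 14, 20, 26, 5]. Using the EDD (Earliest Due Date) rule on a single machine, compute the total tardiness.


Sort by due date (EDD order): [(3, 5), (7, 14), (2, 17), (3, 18), (2, 20), (8, 26)]
Compute completion times and tardiness:
  Job 1: p=3, d=5, C=3, tardiness=max(0,3-5)=0
  Job 2: p=7, d=14, C=10, tardiness=max(0,10-14)=0
  Job 3: p=2, d=17, C=12, tardiness=max(0,12-17)=0
  Job 4: p=3, d=18, C=15, tardiness=max(0,15-18)=0
  Job 5: p=2, d=20, C=17, tardiness=max(0,17-20)=0
  Job 6: p=8, d=26, C=25, tardiness=max(0,25-26)=0
Total tardiness = 0

0


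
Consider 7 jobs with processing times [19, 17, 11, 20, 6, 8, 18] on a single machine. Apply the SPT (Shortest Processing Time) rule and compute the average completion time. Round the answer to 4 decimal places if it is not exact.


Sort jobs by processing time (SPT order): [6, 8, 11, 17, 18, 19, 20]
Compute completion times sequentially:
  Job 1: processing = 6, completes at 6
  Job 2: processing = 8, completes at 14
  Job 3: processing = 11, completes at 25
  Job 4: processing = 17, completes at 42
  Job 5: processing = 18, completes at 60
  Job 6: processing = 19, completes at 79
  Job 7: processing = 20, completes at 99
Sum of completion times = 325
Average completion time = 325/7 = 46.4286

46.4286


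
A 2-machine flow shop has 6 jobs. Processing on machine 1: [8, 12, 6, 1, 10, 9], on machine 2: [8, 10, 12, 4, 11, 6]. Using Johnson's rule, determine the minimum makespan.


Apply Johnson's rule:
  Group 1 (a <= b): [(4, 1, 4), (3, 6, 12), (1, 8, 8), (5, 10, 11)]
  Group 2 (a > b): [(2, 12, 10), (6, 9, 6)]
Optimal job order: [4, 3, 1, 5, 2, 6]
Schedule:
  Job 4: M1 done at 1, M2 done at 5
  Job 3: M1 done at 7, M2 done at 19
  Job 1: M1 done at 15, M2 done at 27
  Job 5: M1 done at 25, M2 done at 38
  Job 2: M1 done at 37, M2 done at 48
  Job 6: M1 done at 46, M2 done at 54
Makespan = 54

54


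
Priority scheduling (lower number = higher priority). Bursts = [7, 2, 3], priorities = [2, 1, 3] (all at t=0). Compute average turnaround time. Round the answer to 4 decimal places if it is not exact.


Sort by priority (ascending = highest first):
Order: [(1, 2), (2, 7), (3, 3)]
Completion times:
  Priority 1, burst=2, C=2
  Priority 2, burst=7, C=9
  Priority 3, burst=3, C=12
Average turnaround = 23/3 = 7.6667

7.6667


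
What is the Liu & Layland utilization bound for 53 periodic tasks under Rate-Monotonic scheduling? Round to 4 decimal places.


Compute 2^(1/53) = 1.0131641430
Subtract 1: 1.0131641430 - 1 = 0.0131641430
Multiply by n: 53 * 0.0131641430 = 0.6976995790
Round to 4 dp: 0.6977

0.6977


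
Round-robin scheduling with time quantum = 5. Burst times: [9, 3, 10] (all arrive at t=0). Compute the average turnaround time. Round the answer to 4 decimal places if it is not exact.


Time quantum = 5
Execution trace:
  J1 runs 5 units, time = 5
  J2 runs 3 units, time = 8
  J3 runs 5 units, time = 13
  J1 runs 4 units, time = 17
  J3 runs 5 units, time = 22
Finish times: [17, 8, 22]
Average turnaround = 47/3 = 15.6667

15.6667


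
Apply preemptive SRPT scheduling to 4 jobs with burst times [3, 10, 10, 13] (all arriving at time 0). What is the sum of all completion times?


Since all jobs arrive at t=0, SRPT equals SPT ordering.
SPT order: [3, 10, 10, 13]
Completion times:
  Job 1: p=3, C=3
  Job 2: p=10, C=13
  Job 3: p=10, C=23
  Job 4: p=13, C=36
Total completion time = 3 + 13 + 23 + 36 = 75

75


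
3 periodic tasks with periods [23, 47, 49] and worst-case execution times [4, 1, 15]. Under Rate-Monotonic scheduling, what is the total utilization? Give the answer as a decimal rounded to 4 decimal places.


Compute individual utilizations (exact fractions):
  Task 1: C/T = 4/23 (approx. 0.1739)
  Task 2: C/T = 1/47 (approx. 0.0213)
  Task 3: C/T = 15/49 (approx. 0.3061)
Total utilization U = 4/23 + 1/47 + 15/49 = 26554/52969
Rounded to 4 decimal places: U = 0.5013
RM (Liu & Layland) bound for 3 tasks = 0.779763; compare with U = 26554/52969 (approx. 0.501312)
U <= bound, so schedulable by RM sufficient condition.

0.5013


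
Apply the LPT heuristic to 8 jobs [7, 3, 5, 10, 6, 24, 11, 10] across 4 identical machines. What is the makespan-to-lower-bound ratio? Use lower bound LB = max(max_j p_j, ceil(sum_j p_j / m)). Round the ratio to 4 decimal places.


LPT order: [24, 11, 10, 10, 7, 6, 5, 3]
Machine loads after assignment: [24, 19, 17, 16]
LPT makespan = 24
Lower bound = max(max_job, ceil(total/4)) = max(24, 19) = 24
Ratio = 24 / 24 = 1.0

1.0


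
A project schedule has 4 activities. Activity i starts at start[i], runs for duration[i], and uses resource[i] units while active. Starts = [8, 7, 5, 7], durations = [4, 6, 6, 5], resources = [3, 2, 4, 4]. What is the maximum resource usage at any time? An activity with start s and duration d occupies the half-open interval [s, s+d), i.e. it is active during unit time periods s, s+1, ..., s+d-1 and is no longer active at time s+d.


Each activity i is active on [start_i, start_i + duration_i).
Compute total resource usage per time slot:
  t=0: active resources = [], total = 0
  t=1: active resources = [], total = 0
  t=2: active resources = [], total = 0
  t=3: active resources = [], total = 0
  t=4: active resources = [], total = 0
  t=5: active resources = [4], total = 4
  t=6: active resources = [4], total = 4
  t=7: active resources = [2, 4, 4], total = 10
  t=8: active resources = [3, 2, 4, 4], total = 13
  t=9: active resources = [3, 2, 4, 4], total = 13
  t=10: active resources = [3, 2, 4, 4], total = 13
  t=11: active resources = [3, 2, 4], total = 9
  t=12: active resources = [2], total = 2
Peak resource demand = 13

13


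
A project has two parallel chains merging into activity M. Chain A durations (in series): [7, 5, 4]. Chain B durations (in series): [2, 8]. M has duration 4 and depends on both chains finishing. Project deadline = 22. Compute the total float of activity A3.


Forward pass: ES(A3) = sum of predecessors on chain A = 12
EF = ES + duration = 12 + 4 = 16
Backward pass: LF(M) = deadline = 22; LS(M) = 22 - 4 = 18
LF(A3) = LS(M) - sum(successors on chain A) = 18 - 0 = 18
LS = LF - duration = 18 - 4 = 14
Total float = LS - ES = 14 - 12 = 2

2


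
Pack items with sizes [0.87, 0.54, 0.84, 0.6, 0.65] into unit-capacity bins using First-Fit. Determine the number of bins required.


Place items sequentially using First-Fit:
  Item 0.87 -> new Bin 1
  Item 0.54 -> new Bin 2
  Item 0.84 -> new Bin 3
  Item 0.6 -> new Bin 4
  Item 0.65 -> new Bin 5
Total bins used = 5

5


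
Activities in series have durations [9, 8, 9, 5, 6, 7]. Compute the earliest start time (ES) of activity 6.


Activity 6 starts after activities 1 through 5 complete.
Predecessor durations: [9, 8, 9, 5, 6]
ES = 9 + 8 + 9 + 5 + 6 = 37

37


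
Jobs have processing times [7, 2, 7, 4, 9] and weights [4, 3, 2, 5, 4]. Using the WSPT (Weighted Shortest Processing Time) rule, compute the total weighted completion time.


Compute p/w ratios and sort ascending (WSPT): [(2, 3), (4, 5), (7, 4), (9, 4), (7, 2)]
Compute weighted completion times:
  Job (p=2,w=3): C=2, w*C=3*2=6
  Job (p=4,w=5): C=6, w*C=5*6=30
  Job (p=7,w=4): C=13, w*C=4*13=52
  Job (p=9,w=4): C=22, w*C=4*22=88
  Job (p=7,w=2): C=29, w*C=2*29=58
Total weighted completion time = 234

234


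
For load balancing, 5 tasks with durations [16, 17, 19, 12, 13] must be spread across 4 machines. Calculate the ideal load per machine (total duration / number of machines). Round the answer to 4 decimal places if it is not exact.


Total processing time = 16 + 17 + 19 + 12 + 13 = 77
Number of machines = 4
Ideal balanced load = 77 / 4 = 19.25

19.25


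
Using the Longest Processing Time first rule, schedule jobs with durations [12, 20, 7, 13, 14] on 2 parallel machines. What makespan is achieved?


Sort jobs in decreasing order (LPT): [20, 14, 13, 12, 7]
Assign each job to the least loaded machine:
  Machine 1: jobs [20, 12], load = 32
  Machine 2: jobs [14, 13, 7], load = 34
Makespan = max load = 34

34


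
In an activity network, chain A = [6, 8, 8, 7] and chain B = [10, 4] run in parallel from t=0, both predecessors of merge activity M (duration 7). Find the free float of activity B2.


ES(B2) = sum of predecessors on chain B = 10
EF(B2) = ES + duration = 10 + 4 = 14
Successor of B2 is M. ES(M) = max(sum(A), sum(B)) = max(29, 14) = 29
Free float = ES(successor) - EF(current) = 29 - 14 = 15

15


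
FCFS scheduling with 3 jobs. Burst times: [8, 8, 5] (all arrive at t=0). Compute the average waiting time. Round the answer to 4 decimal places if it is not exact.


FCFS order (as given): [8, 8, 5]
Waiting times:
  Job 1: wait = 0
  Job 2: wait = 8
  Job 3: wait = 16
Sum of waiting times = 24
Average waiting time = 24/3 = 8.0

8.0


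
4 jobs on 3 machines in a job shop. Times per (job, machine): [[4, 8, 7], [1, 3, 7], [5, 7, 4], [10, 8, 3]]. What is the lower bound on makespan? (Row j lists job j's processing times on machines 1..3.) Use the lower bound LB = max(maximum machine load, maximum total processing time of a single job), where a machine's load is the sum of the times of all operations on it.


Machine loads:
  Machine 1: 4 + 1 + 5 + 10 = 20
  Machine 2: 8 + 3 + 7 + 8 = 26
  Machine 3: 7 + 7 + 4 + 3 = 21
Max machine load = 26
Job totals:
  Job 1: 19
  Job 2: 11
  Job 3: 16
  Job 4: 21
Max job total = 21
Lower bound = max(26, 21) = 26

26


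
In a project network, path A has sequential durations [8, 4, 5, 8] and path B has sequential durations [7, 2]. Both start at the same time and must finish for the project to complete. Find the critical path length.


Path A total = 8 + 4 + 5 + 8 = 25
Path B total = 7 + 2 = 9
Critical path = longest path = max(25, 9) = 25

25


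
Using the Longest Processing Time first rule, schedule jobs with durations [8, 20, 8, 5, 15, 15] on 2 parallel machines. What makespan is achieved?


Sort jobs in decreasing order (LPT): [20, 15, 15, 8, 8, 5]
Assign each job to the least loaded machine:
  Machine 1: jobs [20, 8, 8], load = 36
  Machine 2: jobs [15, 15, 5], load = 35
Makespan = max load = 36

36


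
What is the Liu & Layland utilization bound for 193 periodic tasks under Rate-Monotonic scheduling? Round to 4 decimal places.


Compute 2^(1/193) = 1.0035978931
Subtract 1: 1.0035978931 - 1 = 0.0035978931
Multiply by n: 193 * 0.0035978931 = 0.6943933683
Round to 4 dp: 0.6944

0.6944


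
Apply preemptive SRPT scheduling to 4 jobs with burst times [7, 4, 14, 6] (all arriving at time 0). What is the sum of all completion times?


Since all jobs arrive at t=0, SRPT equals SPT ordering.
SPT order: [4, 6, 7, 14]
Completion times:
  Job 1: p=4, C=4
  Job 2: p=6, C=10
  Job 3: p=7, C=17
  Job 4: p=14, C=31
Total completion time = 4 + 10 + 17 + 31 = 62

62


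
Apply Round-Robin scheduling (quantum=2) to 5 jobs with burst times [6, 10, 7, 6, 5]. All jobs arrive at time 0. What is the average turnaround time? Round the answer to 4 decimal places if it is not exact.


Time quantum = 2
Execution trace:
  J1 runs 2 units, time = 2
  J2 runs 2 units, time = 4
  J3 runs 2 units, time = 6
  J4 runs 2 units, time = 8
  J5 runs 2 units, time = 10
  J1 runs 2 units, time = 12
  J2 runs 2 units, time = 14
  J3 runs 2 units, time = 16
  J4 runs 2 units, time = 18
  J5 runs 2 units, time = 20
  J1 runs 2 units, time = 22
  J2 runs 2 units, time = 24
  J3 runs 2 units, time = 26
  J4 runs 2 units, time = 28
  J5 runs 1 units, time = 29
  J2 runs 2 units, time = 31
  J3 runs 1 units, time = 32
  J2 runs 2 units, time = 34
Finish times: [22, 34, 32, 28, 29]
Average turnaround = 145/5 = 29.0

29.0


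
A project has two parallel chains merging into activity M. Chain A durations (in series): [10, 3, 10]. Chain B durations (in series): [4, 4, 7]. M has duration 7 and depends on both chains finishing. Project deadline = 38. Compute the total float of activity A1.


Forward pass: ES(A1) = sum of predecessors on chain A = 0
EF = ES + duration = 0 + 10 = 10
Backward pass: LF(M) = deadline = 38; LS(M) = 38 - 7 = 31
LF(A1) = LS(M) - sum(successors on chain A) = 31 - 13 = 18
LS = LF - duration = 18 - 10 = 8
Total float = LS - ES = 8 - 0 = 8

8


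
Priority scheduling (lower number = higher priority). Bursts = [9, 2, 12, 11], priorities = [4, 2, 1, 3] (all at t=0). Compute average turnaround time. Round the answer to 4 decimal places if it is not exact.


Sort by priority (ascending = highest first):
Order: [(1, 12), (2, 2), (3, 11), (4, 9)]
Completion times:
  Priority 1, burst=12, C=12
  Priority 2, burst=2, C=14
  Priority 3, burst=11, C=25
  Priority 4, burst=9, C=34
Average turnaround = 85/4 = 21.25

21.25


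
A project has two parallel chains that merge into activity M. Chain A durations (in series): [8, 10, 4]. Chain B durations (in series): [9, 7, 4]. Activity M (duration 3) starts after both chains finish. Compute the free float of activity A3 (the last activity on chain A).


ES(A3) = sum of predecessors on chain A = 18
EF(A3) = ES + duration = 18 + 4 = 22
Successor of A3 is M. ES(M) = max(sum(A), sum(B)) = max(22, 20) = 22
Free float = ES(successor) - EF(current) = 22 - 22 = 0

0


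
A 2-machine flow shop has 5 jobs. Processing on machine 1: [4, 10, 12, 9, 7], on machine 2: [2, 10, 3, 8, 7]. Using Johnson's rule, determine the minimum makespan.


Apply Johnson's rule:
  Group 1 (a <= b): [(5, 7, 7), (2, 10, 10)]
  Group 2 (a > b): [(4, 9, 8), (3, 12, 3), (1, 4, 2)]
Optimal job order: [5, 2, 4, 3, 1]
Schedule:
  Job 5: M1 done at 7, M2 done at 14
  Job 2: M1 done at 17, M2 done at 27
  Job 4: M1 done at 26, M2 done at 35
  Job 3: M1 done at 38, M2 done at 41
  Job 1: M1 done at 42, M2 done at 44
Makespan = 44

44


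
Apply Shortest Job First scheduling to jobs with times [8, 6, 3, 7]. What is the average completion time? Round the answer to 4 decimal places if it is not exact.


SJF order (ascending): [3, 6, 7, 8]
Completion times:
  Job 1: burst=3, C=3
  Job 2: burst=6, C=9
  Job 3: burst=7, C=16
  Job 4: burst=8, C=24
Average completion = 52/4 = 13.0

13.0


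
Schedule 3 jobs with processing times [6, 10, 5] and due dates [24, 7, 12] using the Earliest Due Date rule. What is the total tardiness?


Sort by due date (EDD order): [(10, 7), (5, 12), (6, 24)]
Compute completion times and tardiness:
  Job 1: p=10, d=7, C=10, tardiness=max(0,10-7)=3
  Job 2: p=5, d=12, C=15, tardiness=max(0,15-12)=3
  Job 3: p=6, d=24, C=21, tardiness=max(0,21-24)=0
Total tardiness = 6

6


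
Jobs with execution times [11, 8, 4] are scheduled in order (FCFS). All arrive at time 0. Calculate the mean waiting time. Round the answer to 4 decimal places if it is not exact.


FCFS order (as given): [11, 8, 4]
Waiting times:
  Job 1: wait = 0
  Job 2: wait = 11
  Job 3: wait = 19
Sum of waiting times = 30
Average waiting time = 30/3 = 10.0

10.0


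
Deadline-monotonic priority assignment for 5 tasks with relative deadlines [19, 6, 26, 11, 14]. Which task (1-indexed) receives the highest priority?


Sort tasks by relative deadline (ascending):
  Task 2: deadline = 6
  Task 4: deadline = 11
  Task 5: deadline = 14
  Task 1: deadline = 19
  Task 3: deadline = 26
Priority order (highest first): [2, 4, 5, 1, 3]
Highest priority task = 2

2


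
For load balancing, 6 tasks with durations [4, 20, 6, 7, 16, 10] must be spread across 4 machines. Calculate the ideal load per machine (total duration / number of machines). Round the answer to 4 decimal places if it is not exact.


Total processing time = 4 + 20 + 6 + 7 + 16 + 10 = 63
Number of machines = 4
Ideal balanced load = 63 / 4 = 15.75

15.75


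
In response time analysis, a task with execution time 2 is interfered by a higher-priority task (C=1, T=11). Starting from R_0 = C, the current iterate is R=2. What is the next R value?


R_next = C + ceil(R_prev / T_hp) * C_hp
ceil(2 / 11) = ceil(0.1818) = 1
Interference = 1 * 1 = 1
R_next = 2 + 1 = 3

3


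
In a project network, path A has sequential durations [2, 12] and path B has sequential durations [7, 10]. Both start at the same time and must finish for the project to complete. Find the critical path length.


Path A total = 2 + 12 = 14
Path B total = 7 + 10 = 17
Critical path = longest path = max(14, 17) = 17

17


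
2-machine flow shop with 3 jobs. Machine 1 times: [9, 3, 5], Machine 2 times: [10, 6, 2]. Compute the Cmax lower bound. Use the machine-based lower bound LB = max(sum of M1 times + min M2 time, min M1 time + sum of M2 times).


LB1 = sum(M1 times) + min(M2 times) = 17 + 2 = 19
LB2 = min(M1 times) + sum(M2 times) = 3 + 18 = 21
Lower bound = max(LB1, LB2) = max(19, 21) = 21

21


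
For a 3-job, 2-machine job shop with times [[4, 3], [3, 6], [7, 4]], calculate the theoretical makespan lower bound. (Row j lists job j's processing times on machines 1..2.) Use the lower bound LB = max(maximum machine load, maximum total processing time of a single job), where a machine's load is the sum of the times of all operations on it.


Machine loads:
  Machine 1: 4 + 3 + 7 = 14
  Machine 2: 3 + 6 + 4 = 13
Max machine load = 14
Job totals:
  Job 1: 7
  Job 2: 9
  Job 3: 11
Max job total = 11
Lower bound = max(14, 11) = 14

14


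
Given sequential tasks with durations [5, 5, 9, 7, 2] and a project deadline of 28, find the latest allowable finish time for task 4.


LF(activity 4) = deadline - sum of successor durations
Successors: activities 5 through 5 with durations [2]
Sum of successor durations = 2
LF = 28 - 2 = 26

26


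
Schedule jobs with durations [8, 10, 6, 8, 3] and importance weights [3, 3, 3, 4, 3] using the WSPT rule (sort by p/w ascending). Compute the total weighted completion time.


Compute p/w ratios and sort ascending (WSPT): [(3, 3), (6, 3), (8, 4), (8, 3), (10, 3)]
Compute weighted completion times:
  Job (p=3,w=3): C=3, w*C=3*3=9
  Job (p=6,w=3): C=9, w*C=3*9=27
  Job (p=8,w=4): C=17, w*C=4*17=68
  Job (p=8,w=3): C=25, w*C=3*25=75
  Job (p=10,w=3): C=35, w*C=3*35=105
Total weighted completion time = 284

284


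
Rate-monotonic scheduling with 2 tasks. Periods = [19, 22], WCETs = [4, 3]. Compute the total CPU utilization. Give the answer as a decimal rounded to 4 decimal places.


Compute individual utilizations (exact fractions):
  Task 1: C/T = 4/19 (approx. 0.2105)
  Task 2: C/T = 3/22 (approx. 0.1364)
Total utilization U = 4/19 + 3/22 = 145/418
Rounded to 4 decimal places: U = 0.3469
RM (Liu & Layland) bound for 2 tasks = 0.828427; compare with U = 145/418 (approx. 0.346890)
U <= bound, so schedulable by RM sufficient condition.

0.3469


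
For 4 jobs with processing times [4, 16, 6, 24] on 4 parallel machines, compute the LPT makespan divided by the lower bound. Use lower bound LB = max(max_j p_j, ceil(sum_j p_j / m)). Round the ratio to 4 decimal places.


LPT order: [24, 16, 6, 4]
Machine loads after assignment: [24, 16, 6, 4]
LPT makespan = 24
Lower bound = max(max_job, ceil(total/4)) = max(24, 13) = 24
Ratio = 24 / 24 = 1.0

1.0


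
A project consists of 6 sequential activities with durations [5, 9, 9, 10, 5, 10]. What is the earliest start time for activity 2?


Activity 2 starts after activities 1 through 1 complete.
Predecessor durations: [5]
ES = 5 = 5

5


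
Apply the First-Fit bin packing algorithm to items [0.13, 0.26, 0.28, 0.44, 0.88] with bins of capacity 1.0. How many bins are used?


Place items sequentially using First-Fit:
  Item 0.13 -> new Bin 1
  Item 0.26 -> Bin 1 (now 0.39)
  Item 0.28 -> Bin 1 (now 0.67)
  Item 0.44 -> new Bin 2
  Item 0.88 -> new Bin 3
Total bins used = 3

3


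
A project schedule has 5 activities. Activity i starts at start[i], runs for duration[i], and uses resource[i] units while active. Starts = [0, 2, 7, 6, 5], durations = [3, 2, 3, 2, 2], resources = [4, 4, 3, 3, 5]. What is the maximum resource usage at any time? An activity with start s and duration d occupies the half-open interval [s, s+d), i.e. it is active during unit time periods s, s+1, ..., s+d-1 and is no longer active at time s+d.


Each activity i is active on [start_i, start_i + duration_i).
Compute total resource usage per time slot:
  t=0: active resources = [4], total = 4
  t=1: active resources = [4], total = 4
  t=2: active resources = [4, 4], total = 8
  t=3: active resources = [4], total = 4
  t=4: active resources = [], total = 0
  t=5: active resources = [5], total = 5
  t=6: active resources = [3, 5], total = 8
  t=7: active resources = [3, 3], total = 6
  t=8: active resources = [3], total = 3
  t=9: active resources = [3], total = 3
Peak resource demand = 8

8


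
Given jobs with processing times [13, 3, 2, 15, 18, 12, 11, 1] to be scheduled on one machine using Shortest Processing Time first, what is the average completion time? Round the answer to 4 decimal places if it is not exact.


Sort jobs by processing time (SPT order): [1, 2, 3, 11, 12, 13, 15, 18]
Compute completion times sequentially:
  Job 1: processing = 1, completes at 1
  Job 2: processing = 2, completes at 3
  Job 3: processing = 3, completes at 6
  Job 4: processing = 11, completes at 17
  Job 5: processing = 12, completes at 29
  Job 6: processing = 13, completes at 42
  Job 7: processing = 15, completes at 57
  Job 8: processing = 18, completes at 75
Sum of completion times = 230
Average completion time = 230/8 = 28.75

28.75


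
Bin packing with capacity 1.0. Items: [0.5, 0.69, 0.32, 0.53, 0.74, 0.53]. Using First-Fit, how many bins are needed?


Place items sequentially using First-Fit:
  Item 0.5 -> new Bin 1
  Item 0.69 -> new Bin 2
  Item 0.32 -> Bin 1 (now 0.82)
  Item 0.53 -> new Bin 3
  Item 0.74 -> new Bin 4
  Item 0.53 -> new Bin 5
Total bins used = 5

5


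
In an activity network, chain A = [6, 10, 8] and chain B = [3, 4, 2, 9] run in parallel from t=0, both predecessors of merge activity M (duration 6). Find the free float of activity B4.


ES(B4) = sum of predecessors on chain B = 9
EF(B4) = ES + duration = 9 + 9 = 18
Successor of B4 is M. ES(M) = max(sum(A), sum(B)) = max(24, 18) = 24
Free float = ES(successor) - EF(current) = 24 - 18 = 6

6


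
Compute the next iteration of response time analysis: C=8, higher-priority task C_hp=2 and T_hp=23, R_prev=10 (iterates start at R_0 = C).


R_next = C + ceil(R_prev / T_hp) * C_hp
ceil(10 / 23) = ceil(0.4348) = 1
Interference = 1 * 2 = 2
R_next = 8 + 2 = 10
R_next = R_prev, so the iteration has converged (response time = 10).

10


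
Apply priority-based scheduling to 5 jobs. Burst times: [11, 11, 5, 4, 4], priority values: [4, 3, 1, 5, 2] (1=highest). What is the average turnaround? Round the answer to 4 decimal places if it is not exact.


Sort by priority (ascending = highest first):
Order: [(1, 5), (2, 4), (3, 11), (4, 11), (5, 4)]
Completion times:
  Priority 1, burst=5, C=5
  Priority 2, burst=4, C=9
  Priority 3, burst=11, C=20
  Priority 4, burst=11, C=31
  Priority 5, burst=4, C=35
Average turnaround = 100/5 = 20.0

20.0


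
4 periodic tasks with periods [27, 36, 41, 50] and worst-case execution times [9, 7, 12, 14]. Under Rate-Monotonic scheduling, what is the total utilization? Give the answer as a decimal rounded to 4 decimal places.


Compute individual utilizations (exact fractions):
  Task 1: C/T = 9/27 = 1/3 (approx. 0.3333)
  Task 2: C/T = 7/36 (approx. 0.1944)
  Task 3: C/T = 12/41 (approx. 0.2927)
  Task 4: C/T = 14/50 = 7/25 (approx. 0.28)
Total utilization U = 1/3 + 7/36 + 12/41 + 7/25 = 40607/36900
Rounded to 4 decimal places: U = 1.1005
RM (Liu & Layland) bound for 4 tasks = 0.756828; compare with U = 40607/36900 (approx. 1.100461)
U > 1, so the task set is not schedulable (processor overloaded).

1.1005


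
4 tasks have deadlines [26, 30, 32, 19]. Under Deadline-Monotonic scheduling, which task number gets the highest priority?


Sort tasks by relative deadline (ascending):
  Task 4: deadline = 19
  Task 1: deadline = 26
  Task 2: deadline = 30
  Task 3: deadline = 32
Priority order (highest first): [4, 1, 2, 3]
Highest priority task = 4

4


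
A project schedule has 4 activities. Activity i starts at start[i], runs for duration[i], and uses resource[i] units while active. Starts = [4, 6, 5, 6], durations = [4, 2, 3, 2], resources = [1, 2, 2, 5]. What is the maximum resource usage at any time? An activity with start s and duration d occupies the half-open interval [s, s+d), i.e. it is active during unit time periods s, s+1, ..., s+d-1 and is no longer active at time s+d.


Each activity i is active on [start_i, start_i + duration_i).
Compute total resource usage per time slot:
  t=0: active resources = [], total = 0
  t=1: active resources = [], total = 0
  t=2: active resources = [], total = 0
  t=3: active resources = [], total = 0
  t=4: active resources = [1], total = 1
  t=5: active resources = [1, 2], total = 3
  t=6: active resources = [1, 2, 2, 5], total = 10
  t=7: active resources = [1, 2, 2, 5], total = 10
Peak resource demand = 10

10


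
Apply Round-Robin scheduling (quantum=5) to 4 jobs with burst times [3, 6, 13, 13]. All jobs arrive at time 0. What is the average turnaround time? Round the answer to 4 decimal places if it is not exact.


Time quantum = 5
Execution trace:
  J1 runs 3 units, time = 3
  J2 runs 5 units, time = 8
  J3 runs 5 units, time = 13
  J4 runs 5 units, time = 18
  J2 runs 1 units, time = 19
  J3 runs 5 units, time = 24
  J4 runs 5 units, time = 29
  J3 runs 3 units, time = 32
  J4 runs 3 units, time = 35
Finish times: [3, 19, 32, 35]
Average turnaround = 89/4 = 22.25

22.25


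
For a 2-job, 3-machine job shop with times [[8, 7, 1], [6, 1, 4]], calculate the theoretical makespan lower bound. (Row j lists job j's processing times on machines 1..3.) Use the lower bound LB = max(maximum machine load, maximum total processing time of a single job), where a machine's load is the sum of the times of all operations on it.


Machine loads:
  Machine 1: 8 + 6 = 14
  Machine 2: 7 + 1 = 8
  Machine 3: 1 + 4 = 5
Max machine load = 14
Job totals:
  Job 1: 16
  Job 2: 11
Max job total = 16
Lower bound = max(14, 16) = 16

16


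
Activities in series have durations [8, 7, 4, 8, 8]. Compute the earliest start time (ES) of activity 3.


Activity 3 starts after activities 1 through 2 complete.
Predecessor durations: [8, 7]
ES = 8 + 7 = 15

15


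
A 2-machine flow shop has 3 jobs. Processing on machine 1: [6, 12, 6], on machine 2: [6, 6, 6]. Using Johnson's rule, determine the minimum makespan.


Apply Johnson's rule:
  Group 1 (a <= b): [(1, 6, 6), (3, 6, 6)]
  Group 2 (a > b): [(2, 12, 6)]
Optimal job order: [1, 3, 2]
Schedule:
  Job 1: M1 done at 6, M2 done at 12
  Job 3: M1 done at 12, M2 done at 18
  Job 2: M1 done at 24, M2 done at 30
Makespan = 30

30


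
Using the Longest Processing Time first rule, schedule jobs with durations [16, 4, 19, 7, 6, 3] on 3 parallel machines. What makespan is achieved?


Sort jobs in decreasing order (LPT): [19, 16, 7, 6, 4, 3]
Assign each job to the least loaded machine:
  Machine 1: jobs [19], load = 19
  Machine 2: jobs [16, 3], load = 19
  Machine 3: jobs [7, 6, 4], load = 17
Makespan = max load = 19

19


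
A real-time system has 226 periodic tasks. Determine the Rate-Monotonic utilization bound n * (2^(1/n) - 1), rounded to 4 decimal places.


Compute 2^(1/226) = 1.0030717310
Subtract 1: 1.0030717310 - 1 = 0.0030717310
Multiply by n: 226 * 0.0030717310 = 0.6942112060
Round to 4 dp: 0.6942

0.6942


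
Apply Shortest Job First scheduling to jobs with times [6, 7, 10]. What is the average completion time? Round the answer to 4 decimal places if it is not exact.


SJF order (ascending): [6, 7, 10]
Completion times:
  Job 1: burst=6, C=6
  Job 2: burst=7, C=13
  Job 3: burst=10, C=23
Average completion = 42/3 = 14.0

14.0


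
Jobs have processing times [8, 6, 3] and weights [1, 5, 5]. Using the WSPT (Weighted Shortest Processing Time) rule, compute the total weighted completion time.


Compute p/w ratios and sort ascending (WSPT): [(3, 5), (6, 5), (8, 1)]
Compute weighted completion times:
  Job (p=3,w=5): C=3, w*C=5*3=15
  Job (p=6,w=5): C=9, w*C=5*9=45
  Job (p=8,w=1): C=17, w*C=1*17=17
Total weighted completion time = 77

77


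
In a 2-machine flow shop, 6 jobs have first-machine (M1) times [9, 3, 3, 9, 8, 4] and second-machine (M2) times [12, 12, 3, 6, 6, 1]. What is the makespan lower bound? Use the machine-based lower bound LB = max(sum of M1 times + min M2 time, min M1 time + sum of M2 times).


LB1 = sum(M1 times) + min(M2 times) = 36 + 1 = 37
LB2 = min(M1 times) + sum(M2 times) = 3 + 40 = 43
Lower bound = max(LB1, LB2) = max(37, 43) = 43

43


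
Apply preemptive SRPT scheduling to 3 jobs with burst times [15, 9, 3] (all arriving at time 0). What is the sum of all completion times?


Since all jobs arrive at t=0, SRPT equals SPT ordering.
SPT order: [3, 9, 15]
Completion times:
  Job 1: p=3, C=3
  Job 2: p=9, C=12
  Job 3: p=15, C=27
Total completion time = 3 + 12 + 27 = 42

42


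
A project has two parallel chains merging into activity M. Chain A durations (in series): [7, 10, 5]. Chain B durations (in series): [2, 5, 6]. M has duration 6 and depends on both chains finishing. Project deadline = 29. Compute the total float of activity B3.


Forward pass: ES(B3) = sum of predecessors on chain B = 7
EF = ES + duration = 7 + 6 = 13
Backward pass: LF(M) = deadline = 29; LS(M) = 29 - 6 = 23
LF(B3) = LS(M) - sum(successors on chain B) = 23 - 0 = 23
LS = LF - duration = 23 - 6 = 17
Total float = LS - ES = 17 - 7 = 10

10


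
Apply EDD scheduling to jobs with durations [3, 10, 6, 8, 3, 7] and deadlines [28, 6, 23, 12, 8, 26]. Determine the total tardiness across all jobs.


Sort by due date (EDD order): [(10, 6), (3, 8), (8, 12), (6, 23), (7, 26), (3, 28)]
Compute completion times and tardiness:
  Job 1: p=10, d=6, C=10, tardiness=max(0,10-6)=4
  Job 2: p=3, d=8, C=13, tardiness=max(0,13-8)=5
  Job 3: p=8, d=12, C=21, tardiness=max(0,21-12)=9
  Job 4: p=6, d=23, C=27, tardiness=max(0,27-23)=4
  Job 5: p=7, d=26, C=34, tardiness=max(0,34-26)=8
  Job 6: p=3, d=28, C=37, tardiness=max(0,37-28)=9
Total tardiness = 39

39


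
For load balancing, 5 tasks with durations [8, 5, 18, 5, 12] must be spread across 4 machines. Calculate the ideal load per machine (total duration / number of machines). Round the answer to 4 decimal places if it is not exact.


Total processing time = 8 + 5 + 18 + 5 + 12 = 48
Number of machines = 4
Ideal balanced load = 48 / 4 = 12.0

12.0
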